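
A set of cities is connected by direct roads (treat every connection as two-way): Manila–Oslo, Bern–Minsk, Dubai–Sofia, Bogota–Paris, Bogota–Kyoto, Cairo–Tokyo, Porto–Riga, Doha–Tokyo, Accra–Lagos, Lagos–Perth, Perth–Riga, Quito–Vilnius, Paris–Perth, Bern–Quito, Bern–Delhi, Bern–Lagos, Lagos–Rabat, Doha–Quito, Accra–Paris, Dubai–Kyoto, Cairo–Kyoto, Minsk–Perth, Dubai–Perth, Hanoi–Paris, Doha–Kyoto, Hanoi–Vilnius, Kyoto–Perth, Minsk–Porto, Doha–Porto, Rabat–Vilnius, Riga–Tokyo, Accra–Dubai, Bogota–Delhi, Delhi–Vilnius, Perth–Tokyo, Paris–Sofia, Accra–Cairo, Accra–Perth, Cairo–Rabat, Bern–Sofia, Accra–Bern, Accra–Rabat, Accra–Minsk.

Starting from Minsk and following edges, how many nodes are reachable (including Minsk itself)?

20

BFS from Minsk visits: Minsk, Accra, Bern, Perth, Porto, Cairo, Dubai, Lagos, Paris, Rabat, Delhi, Quito, Sofia, Kyoto, Riga, Tokyo, Doha, Bogota, Hanoi, Vilnius
Reachable nodes: 20 of 22 total.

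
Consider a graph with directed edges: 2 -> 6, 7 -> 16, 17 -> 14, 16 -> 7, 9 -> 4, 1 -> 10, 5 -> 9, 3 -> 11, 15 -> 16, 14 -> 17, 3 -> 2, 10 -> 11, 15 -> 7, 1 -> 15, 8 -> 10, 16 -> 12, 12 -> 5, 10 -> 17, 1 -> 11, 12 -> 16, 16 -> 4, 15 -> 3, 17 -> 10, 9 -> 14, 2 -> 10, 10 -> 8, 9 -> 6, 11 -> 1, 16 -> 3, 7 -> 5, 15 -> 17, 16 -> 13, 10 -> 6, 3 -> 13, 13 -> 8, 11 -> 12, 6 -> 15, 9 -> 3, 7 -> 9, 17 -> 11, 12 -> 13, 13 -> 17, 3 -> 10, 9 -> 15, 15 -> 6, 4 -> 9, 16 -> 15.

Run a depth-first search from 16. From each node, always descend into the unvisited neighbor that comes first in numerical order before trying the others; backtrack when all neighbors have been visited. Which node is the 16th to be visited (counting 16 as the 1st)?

Visit 16
16 → 3
3 → 2
2 → 6
6 → 15
15 → 7
7 → 5
5 → 9
9 → 4
9 → 14
14 → 17
17 → 10
10 → 8
10 → 11
11 → 1
11 → 12
12 → 13

Visit order: 16, 3, 2, 6, 15, 7, 5, 9, 4, 14, 17, 10, 8, 11, 1, 12, 13

12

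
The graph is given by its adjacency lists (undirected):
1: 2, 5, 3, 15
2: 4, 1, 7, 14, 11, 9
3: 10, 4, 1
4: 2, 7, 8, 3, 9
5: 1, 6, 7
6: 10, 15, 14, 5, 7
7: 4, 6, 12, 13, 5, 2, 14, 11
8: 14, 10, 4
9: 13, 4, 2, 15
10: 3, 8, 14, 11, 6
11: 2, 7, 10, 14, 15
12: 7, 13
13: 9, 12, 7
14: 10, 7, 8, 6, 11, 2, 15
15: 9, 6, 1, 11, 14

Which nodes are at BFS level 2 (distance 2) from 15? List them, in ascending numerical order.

Level 0: 15
Level 1: 1, 6, 9, 11, 14
Level 2: 2, 3, 4, 5, 7, 8, 10, 13
Level 3: 12

2, 3, 4, 5, 7, 8, 10, 13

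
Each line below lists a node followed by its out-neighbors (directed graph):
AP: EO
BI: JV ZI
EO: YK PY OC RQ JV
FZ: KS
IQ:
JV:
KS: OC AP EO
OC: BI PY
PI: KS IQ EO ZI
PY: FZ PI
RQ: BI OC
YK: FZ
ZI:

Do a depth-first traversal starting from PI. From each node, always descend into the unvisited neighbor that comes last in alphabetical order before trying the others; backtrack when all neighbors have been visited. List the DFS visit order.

PI → ZI → KS → OC → PY → FZ → BI → JV → EO → YK → RQ → AP → IQ

Visit PI
PI → ZI
PI → KS
KS → OC
OC → PY
PY → FZ
OC → BI
BI → JV
KS → EO
EO → YK
EO → RQ
KS → AP
PI → IQ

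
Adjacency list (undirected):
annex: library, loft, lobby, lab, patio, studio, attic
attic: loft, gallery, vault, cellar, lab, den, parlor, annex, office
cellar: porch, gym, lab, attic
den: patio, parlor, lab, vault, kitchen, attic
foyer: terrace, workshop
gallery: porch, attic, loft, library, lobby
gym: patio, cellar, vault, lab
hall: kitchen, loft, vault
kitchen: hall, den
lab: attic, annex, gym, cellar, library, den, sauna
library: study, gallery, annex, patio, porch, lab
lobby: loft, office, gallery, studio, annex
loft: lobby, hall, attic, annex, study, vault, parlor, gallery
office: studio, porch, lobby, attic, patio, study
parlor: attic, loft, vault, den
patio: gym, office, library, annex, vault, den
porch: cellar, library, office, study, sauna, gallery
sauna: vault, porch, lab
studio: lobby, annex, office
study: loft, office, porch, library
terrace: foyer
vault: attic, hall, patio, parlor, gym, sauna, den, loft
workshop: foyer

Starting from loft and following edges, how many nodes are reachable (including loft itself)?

20

BFS from loft visits: loft, lobby, hall, attic, annex, study, vault, parlor, gallery, office, studio, kitchen, cellar, lab, den, library, patio, porch, gym, sauna
Reachable nodes: 20 of 23 total.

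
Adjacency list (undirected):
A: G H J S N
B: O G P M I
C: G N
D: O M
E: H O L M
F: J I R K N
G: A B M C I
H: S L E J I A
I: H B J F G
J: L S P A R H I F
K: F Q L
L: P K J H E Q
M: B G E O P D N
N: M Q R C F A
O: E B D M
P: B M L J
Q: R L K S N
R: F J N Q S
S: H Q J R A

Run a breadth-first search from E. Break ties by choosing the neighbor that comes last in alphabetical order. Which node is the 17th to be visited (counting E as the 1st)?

R

Visit E; enqueue O, M, L, H → queue [O, M, L, H]
Visit O; enqueue D, B → queue [M, L, H, D, B]
Visit M; enqueue P, N, G → queue [L, H, D, B, P, N, G]
Visit L; enqueue Q, K, J → queue [H, D, B, P, N, G, Q, K, J]
Visit H; enqueue S, I, A → queue [D, B, P, N, G, Q, K, J, S, I, A]
Visit D → queue [B, P, N, G, Q, K, J, S, I, A]
Visit B → queue [P, N, G, Q, K, J, S, I, A]
Visit P → queue [N, G, Q, K, J, S, I, A]
Visit N; enqueue R, F, C → queue [G, Q, K, J, S, I, A, R, F, C]
Visit G → queue [Q, K, J, S, I, A, R, F, C]
Visit Q → queue [K, J, S, I, A, R, F, C]
Visit K → queue [J, S, I, A, R, F, C]
Visit J → queue [S, I, A, R, F, C]
Visit S → queue [I, A, R, F, C]
Visit I → queue [A, R, F, C]
Visit A → queue [R, F, C]
Visit R → queue [F, C]
Visit F → queue [C]
Visit C → queue []

Visit order: E, O, M, L, H, D, B, P, N, G, Q, K, J, S, I, A, R, F, C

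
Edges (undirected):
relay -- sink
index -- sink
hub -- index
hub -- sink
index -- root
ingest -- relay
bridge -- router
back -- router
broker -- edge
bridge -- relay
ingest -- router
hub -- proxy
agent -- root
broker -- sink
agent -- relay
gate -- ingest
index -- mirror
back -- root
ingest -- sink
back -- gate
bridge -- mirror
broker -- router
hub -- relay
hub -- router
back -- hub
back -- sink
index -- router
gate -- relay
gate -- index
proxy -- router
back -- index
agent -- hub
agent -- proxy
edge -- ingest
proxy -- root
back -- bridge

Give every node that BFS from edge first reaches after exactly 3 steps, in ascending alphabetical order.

Level 0: edge
Level 1: broker, ingest
Level 2: gate, relay, router, sink
Level 3: agent, back, bridge, hub, index, proxy
Level 4: mirror, root

agent, back, bridge, hub, index, proxy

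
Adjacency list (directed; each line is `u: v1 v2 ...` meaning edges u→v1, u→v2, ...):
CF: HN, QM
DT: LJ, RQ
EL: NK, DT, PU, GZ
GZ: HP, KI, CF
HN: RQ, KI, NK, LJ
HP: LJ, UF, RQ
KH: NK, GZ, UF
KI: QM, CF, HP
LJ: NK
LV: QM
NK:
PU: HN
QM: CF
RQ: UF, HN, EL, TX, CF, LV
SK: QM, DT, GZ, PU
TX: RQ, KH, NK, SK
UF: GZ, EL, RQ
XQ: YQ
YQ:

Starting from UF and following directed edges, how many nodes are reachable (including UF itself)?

17

BFS from UF visits: UF, GZ, EL, RQ, HP, KI, CF, NK, DT, PU, HN, TX, LV, LJ, QM, KH, SK
Reachable nodes: 17 of 19 total.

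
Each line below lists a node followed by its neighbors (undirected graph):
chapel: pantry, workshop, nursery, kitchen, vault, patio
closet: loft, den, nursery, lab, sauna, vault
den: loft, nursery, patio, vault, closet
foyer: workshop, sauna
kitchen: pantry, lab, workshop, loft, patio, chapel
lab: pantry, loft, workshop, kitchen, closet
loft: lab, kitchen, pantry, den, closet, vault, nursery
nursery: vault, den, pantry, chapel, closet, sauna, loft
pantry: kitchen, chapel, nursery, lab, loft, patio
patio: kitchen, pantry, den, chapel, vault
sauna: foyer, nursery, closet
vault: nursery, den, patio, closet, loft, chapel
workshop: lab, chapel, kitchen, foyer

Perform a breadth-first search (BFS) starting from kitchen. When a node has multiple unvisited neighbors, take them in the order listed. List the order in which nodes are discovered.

Visit kitchen; enqueue pantry, lab, workshop, loft, patio, chapel → queue [pantry, lab, workshop, loft, patio, chapel]
Visit pantry; enqueue nursery → queue [lab, workshop, loft, patio, chapel, nursery]
Visit lab; enqueue closet → queue [workshop, loft, patio, chapel, nursery, closet]
Visit workshop; enqueue foyer → queue [loft, patio, chapel, nursery, closet, foyer]
Visit loft; enqueue den, vault → queue [patio, chapel, nursery, closet, foyer, den, vault]
Visit patio → queue [chapel, nursery, closet, foyer, den, vault]
Visit chapel → queue [nursery, closet, foyer, den, vault]
Visit nursery; enqueue sauna → queue [closet, foyer, den, vault, sauna]
Visit closet → queue [foyer, den, vault, sauna]
Visit foyer → queue [den, vault, sauna]
Visit den → queue [vault, sauna]
Visit vault → queue [sauna]
Visit sauna → queue []

kitchen pantry lab workshop loft patio chapel nursery closet foyer den vault sauna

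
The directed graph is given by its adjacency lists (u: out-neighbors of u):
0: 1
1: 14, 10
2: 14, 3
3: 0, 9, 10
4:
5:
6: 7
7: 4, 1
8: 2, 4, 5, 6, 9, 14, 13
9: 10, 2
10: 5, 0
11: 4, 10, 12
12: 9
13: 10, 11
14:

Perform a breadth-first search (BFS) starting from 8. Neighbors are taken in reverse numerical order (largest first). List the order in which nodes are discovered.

8 -> 14 -> 13 -> 9 -> 6 -> 5 -> 4 -> 2 -> 11 -> 10 -> 7 -> 3 -> 12 -> 0 -> 1

Visit 8; enqueue 14, 13, 9, 6, 5, 4, 2 → queue [14, 13, 9, 6, 5, 4, 2]
Visit 14 → queue [13, 9, 6, 5, 4, 2]
Visit 13; enqueue 11, 10 → queue [9, 6, 5, 4, 2, 11, 10]
Visit 9 → queue [6, 5, 4, 2, 11, 10]
Visit 6; enqueue 7 → queue [5, 4, 2, 11, 10, 7]
Visit 5 → queue [4, 2, 11, 10, 7]
Visit 4 → queue [2, 11, 10, 7]
Visit 2; enqueue 3 → queue [11, 10, 7, 3]
Visit 11; enqueue 12 → queue [10, 7, 3, 12]
Visit 10; enqueue 0 → queue [7, 3, 12, 0]
Visit 7; enqueue 1 → queue [3, 12, 0, 1]
Visit 3 → queue [12, 0, 1]
Visit 12 → queue [0, 1]
Visit 0 → queue [1]
Visit 1 → queue []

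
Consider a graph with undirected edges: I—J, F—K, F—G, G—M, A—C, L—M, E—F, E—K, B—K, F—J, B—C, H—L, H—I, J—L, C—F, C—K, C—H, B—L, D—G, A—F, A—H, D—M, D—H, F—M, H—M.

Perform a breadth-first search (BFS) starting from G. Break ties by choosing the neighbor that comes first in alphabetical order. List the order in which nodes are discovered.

G D F M H A C E J K L I B

Visit G; enqueue D, F, M → queue [D, F, M]
Visit D; enqueue H → queue [F, M, H]
Visit F; enqueue A, C, E, J, K → queue [M, H, A, C, E, J, K]
Visit M; enqueue L → queue [H, A, C, E, J, K, L]
Visit H; enqueue I → queue [A, C, E, J, K, L, I]
Visit A → queue [C, E, J, K, L, I]
Visit C; enqueue B → queue [E, J, K, L, I, B]
Visit E → queue [J, K, L, I, B]
Visit J → queue [K, L, I, B]
Visit K → queue [L, I, B]
Visit L → queue [I, B]
Visit I → queue [B]
Visit B → queue []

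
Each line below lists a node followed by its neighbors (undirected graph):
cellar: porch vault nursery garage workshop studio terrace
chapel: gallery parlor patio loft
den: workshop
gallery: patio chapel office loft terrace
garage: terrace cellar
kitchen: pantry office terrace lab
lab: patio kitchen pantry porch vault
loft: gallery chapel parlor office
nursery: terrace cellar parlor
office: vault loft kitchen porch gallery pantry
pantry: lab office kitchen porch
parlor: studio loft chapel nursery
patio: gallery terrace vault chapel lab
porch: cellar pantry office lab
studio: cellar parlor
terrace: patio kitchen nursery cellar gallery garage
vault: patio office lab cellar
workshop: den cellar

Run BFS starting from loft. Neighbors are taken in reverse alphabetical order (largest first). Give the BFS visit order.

loft parlor office gallery chapel studio nursery vault porch pantry kitchen terrace patio cellar lab garage workshop den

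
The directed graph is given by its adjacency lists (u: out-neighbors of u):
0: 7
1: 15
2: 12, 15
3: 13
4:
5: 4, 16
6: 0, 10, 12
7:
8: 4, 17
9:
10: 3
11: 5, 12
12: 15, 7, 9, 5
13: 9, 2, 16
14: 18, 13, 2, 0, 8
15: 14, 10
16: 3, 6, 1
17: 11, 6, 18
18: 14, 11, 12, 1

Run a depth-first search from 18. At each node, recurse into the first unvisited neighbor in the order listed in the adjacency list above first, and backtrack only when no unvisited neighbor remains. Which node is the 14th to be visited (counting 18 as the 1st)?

6

Visit 18
18 → 14
14 → 13
13 → 9
13 → 2
2 → 12
12 → 15
15 → 10
10 → 3
12 → 7
12 → 5
5 → 4
5 → 16
16 → 6
6 → 0
16 → 1
14 → 8
8 → 17
17 → 11

Visit order: 18, 14, 13, 9, 2, 12, 15, 10, 3, 7, 5, 4, 16, 6, 0, 1, 8, 17, 11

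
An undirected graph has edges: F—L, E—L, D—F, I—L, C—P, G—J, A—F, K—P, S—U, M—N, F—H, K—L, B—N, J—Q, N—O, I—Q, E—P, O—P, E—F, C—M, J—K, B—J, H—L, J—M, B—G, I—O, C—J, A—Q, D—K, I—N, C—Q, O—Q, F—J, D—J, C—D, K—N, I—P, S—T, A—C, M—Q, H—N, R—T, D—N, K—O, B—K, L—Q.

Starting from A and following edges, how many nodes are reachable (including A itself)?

17

BFS from A visits: A, Q, F, C, O, M, L, J, I, H, E, D, P, N, K, G, B
Reachable nodes: 17 of 21 total.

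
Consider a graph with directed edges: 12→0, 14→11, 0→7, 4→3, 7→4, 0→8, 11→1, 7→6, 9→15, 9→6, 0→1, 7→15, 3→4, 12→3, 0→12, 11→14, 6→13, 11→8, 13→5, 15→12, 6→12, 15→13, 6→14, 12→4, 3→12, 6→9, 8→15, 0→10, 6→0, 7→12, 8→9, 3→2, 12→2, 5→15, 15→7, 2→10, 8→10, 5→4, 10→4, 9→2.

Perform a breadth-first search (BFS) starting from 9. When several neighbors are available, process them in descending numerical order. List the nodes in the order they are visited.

Visit 9; enqueue 15, 6, 2 → queue [15, 6, 2]
Visit 15; enqueue 13, 12, 7 → queue [6, 2, 13, 12, 7]
Visit 6; enqueue 14, 0 → queue [2, 13, 12, 7, 14, 0]
Visit 2; enqueue 10 → queue [13, 12, 7, 14, 0, 10]
Visit 13; enqueue 5 → queue [12, 7, 14, 0, 10, 5]
Visit 12; enqueue 4, 3 → queue [7, 14, 0, 10, 5, 4, 3]
Visit 7 → queue [14, 0, 10, 5, 4, 3]
Visit 14; enqueue 11 → queue [0, 10, 5, 4, 3, 11]
Visit 0; enqueue 8, 1 → queue [10, 5, 4, 3, 11, 8, 1]
Visit 10 → queue [5, 4, 3, 11, 8, 1]
Visit 5 → queue [4, 3, 11, 8, 1]
Visit 4 → queue [3, 11, 8, 1]
Visit 3 → queue [11, 8, 1]
Visit 11 → queue [8, 1]
Visit 8 → queue [1]
Visit 1 → queue []

9, 15, 6, 2, 13, 12, 7, 14, 0, 10, 5, 4, 3, 11, 8, 1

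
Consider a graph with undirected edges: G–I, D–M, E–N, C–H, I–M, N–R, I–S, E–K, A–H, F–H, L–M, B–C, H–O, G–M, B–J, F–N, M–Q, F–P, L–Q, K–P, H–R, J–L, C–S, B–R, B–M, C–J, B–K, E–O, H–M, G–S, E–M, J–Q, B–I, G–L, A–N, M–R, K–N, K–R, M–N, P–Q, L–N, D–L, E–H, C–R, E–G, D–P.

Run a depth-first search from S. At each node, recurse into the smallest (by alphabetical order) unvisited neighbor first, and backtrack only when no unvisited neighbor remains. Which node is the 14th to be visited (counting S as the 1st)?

Visit S
S → C
C → B
B → I
I → G
G → E
E → H
H → A
A → N
N → F
F → P
P → D
D → L
L → J
J → Q
Q → M
M → R
R → K
H → O

Visit order: S, C, B, I, G, E, H, A, N, F, P, D, L, J, Q, M, R, K, O

J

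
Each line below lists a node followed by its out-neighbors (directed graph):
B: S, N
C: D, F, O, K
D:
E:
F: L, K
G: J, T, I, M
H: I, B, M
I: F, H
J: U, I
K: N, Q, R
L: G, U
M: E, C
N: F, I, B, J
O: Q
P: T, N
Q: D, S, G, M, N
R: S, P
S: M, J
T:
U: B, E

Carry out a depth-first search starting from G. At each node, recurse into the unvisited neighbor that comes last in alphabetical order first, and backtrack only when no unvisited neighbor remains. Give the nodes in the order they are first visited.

G -> T -> M -> E -> C -> O -> Q -> S -> J -> U -> B -> N -> I -> H -> F -> L -> K -> R -> P -> D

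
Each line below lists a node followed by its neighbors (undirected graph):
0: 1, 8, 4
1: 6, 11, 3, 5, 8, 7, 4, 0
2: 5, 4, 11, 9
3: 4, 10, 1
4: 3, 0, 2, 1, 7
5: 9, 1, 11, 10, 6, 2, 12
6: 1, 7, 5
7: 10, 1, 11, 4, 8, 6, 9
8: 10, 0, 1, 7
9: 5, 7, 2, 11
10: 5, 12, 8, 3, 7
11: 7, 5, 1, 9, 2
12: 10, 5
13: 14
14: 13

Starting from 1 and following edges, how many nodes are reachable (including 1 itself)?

13

BFS from 1 visits: 1, 6, 11, 3, 5, 8, 7, 4, 0, 9, 2, 10, 12
Reachable nodes: 13 of 15 total.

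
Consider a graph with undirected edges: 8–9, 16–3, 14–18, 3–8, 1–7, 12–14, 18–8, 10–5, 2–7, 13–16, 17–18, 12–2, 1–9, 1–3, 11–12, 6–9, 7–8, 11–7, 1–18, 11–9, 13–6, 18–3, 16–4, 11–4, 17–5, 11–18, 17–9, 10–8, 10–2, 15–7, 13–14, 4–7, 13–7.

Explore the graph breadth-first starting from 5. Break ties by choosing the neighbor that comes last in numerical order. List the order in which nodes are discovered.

Visit 5; enqueue 17, 10 → queue [17, 10]
Visit 17; enqueue 18, 9 → queue [10, 18, 9]
Visit 10; enqueue 8, 2 → queue [18, 9, 8, 2]
Visit 18; enqueue 14, 11, 3, 1 → queue [9, 8, 2, 14, 11, 3, 1]
Visit 9; enqueue 6 → queue [8, 2, 14, 11, 3, 1, 6]
Visit 8; enqueue 7 → queue [2, 14, 11, 3, 1, 6, 7]
Visit 2; enqueue 12 → queue [14, 11, 3, 1, 6, 7, 12]
Visit 14; enqueue 13 → queue [11, 3, 1, 6, 7, 12, 13]
Visit 11; enqueue 4 → queue [3, 1, 6, 7, 12, 13, 4]
Visit 3; enqueue 16 → queue [1, 6, 7, 12, 13, 4, 16]
Visit 1 → queue [6, 7, 12, 13, 4, 16]
Visit 6 → queue [7, 12, 13, 4, 16]
Visit 7; enqueue 15 → queue [12, 13, 4, 16, 15]
Visit 12 → queue [13, 4, 16, 15]
Visit 13 → queue [4, 16, 15]
Visit 4 → queue [16, 15]
Visit 16 → queue [15]
Visit 15 → queue []

5, 17, 10, 18, 9, 8, 2, 14, 11, 3, 1, 6, 7, 12, 13, 4, 16, 15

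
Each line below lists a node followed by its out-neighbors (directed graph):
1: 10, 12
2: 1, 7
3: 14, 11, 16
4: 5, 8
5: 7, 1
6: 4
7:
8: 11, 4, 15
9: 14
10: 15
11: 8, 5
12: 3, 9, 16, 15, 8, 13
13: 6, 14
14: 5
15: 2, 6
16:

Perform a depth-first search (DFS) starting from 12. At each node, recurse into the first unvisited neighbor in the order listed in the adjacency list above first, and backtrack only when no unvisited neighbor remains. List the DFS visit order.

12 3 14 5 7 1 10 15 2 6 4 8 11 16 9 13

Visit 12
12 → 3
3 → 14
14 → 5
5 → 7
5 → 1
1 → 10
10 → 15
15 → 2
15 → 6
6 → 4
4 → 8
8 → 11
3 → 16
12 → 9
12 → 13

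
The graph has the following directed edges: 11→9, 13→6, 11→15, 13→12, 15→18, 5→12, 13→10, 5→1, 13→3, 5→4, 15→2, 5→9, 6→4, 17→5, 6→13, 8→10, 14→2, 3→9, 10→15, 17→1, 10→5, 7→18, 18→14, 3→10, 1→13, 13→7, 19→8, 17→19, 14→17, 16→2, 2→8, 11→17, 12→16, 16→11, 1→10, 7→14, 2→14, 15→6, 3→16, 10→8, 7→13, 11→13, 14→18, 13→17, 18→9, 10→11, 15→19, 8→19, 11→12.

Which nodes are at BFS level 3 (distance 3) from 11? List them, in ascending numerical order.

4, 8, 14

Level 0: 11
Level 1: 9, 12, 13, 15, 17
Level 2: 1, 2, 3, 5, 6, 7, 10, 16, 18, 19
Level 3: 4, 8, 14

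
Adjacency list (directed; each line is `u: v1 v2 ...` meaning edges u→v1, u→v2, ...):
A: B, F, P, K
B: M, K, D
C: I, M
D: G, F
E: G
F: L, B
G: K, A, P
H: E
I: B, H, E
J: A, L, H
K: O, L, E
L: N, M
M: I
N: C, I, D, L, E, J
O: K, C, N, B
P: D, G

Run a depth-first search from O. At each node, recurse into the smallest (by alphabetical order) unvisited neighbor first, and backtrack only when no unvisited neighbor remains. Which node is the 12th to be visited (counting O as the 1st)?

P

Visit O
O → B
B → D
D → F
F → L
L → M
M → I
I → E
E → G
G → A
A → K
A → P
I → H
L → N
N → C
N → J

Visit order: O, B, D, F, L, M, I, E, G, A, K, P, H, N, C, J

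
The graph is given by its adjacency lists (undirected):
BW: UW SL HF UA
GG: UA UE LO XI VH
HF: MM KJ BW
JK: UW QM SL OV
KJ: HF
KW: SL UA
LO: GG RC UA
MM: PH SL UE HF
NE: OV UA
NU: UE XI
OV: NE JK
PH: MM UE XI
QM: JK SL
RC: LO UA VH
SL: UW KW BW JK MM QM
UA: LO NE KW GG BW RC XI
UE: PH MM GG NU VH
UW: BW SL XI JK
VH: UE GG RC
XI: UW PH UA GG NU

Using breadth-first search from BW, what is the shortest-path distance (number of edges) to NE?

2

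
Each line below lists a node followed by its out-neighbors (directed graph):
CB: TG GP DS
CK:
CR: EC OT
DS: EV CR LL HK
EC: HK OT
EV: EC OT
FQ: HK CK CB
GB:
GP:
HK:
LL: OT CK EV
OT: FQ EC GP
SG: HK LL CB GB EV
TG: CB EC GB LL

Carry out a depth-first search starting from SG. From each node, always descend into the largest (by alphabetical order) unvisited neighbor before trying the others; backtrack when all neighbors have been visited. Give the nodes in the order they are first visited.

SG LL OT GP FQ HK CK CB TG GB EC DS EV CR

Visit SG
SG → LL
LL → OT
OT → GP
OT → FQ
FQ → HK
FQ → CK
FQ → CB
CB → TG
TG → GB
TG → EC
CB → DS
DS → EV
DS → CR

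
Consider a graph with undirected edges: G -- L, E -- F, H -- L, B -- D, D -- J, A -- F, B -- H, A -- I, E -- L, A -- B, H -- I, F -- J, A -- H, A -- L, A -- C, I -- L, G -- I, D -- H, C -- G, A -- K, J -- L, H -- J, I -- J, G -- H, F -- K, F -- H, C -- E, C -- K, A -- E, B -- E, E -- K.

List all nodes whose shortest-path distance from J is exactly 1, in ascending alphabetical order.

Level 0: J
Level 1: D, F, H, I, L
Level 2: A, B, E, G, K
Level 3: C

D, F, H, I, L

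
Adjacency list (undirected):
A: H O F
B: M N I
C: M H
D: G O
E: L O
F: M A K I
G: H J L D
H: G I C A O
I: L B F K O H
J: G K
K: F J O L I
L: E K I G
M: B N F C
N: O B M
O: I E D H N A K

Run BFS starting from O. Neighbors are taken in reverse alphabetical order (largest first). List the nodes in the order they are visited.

O -> N -> K -> I -> H -> E -> D -> A -> M -> B -> L -> J -> F -> G -> C

Visit O; enqueue N, K, I, H, E, D, A → queue [N, K, I, H, E, D, A]
Visit N; enqueue M, B → queue [K, I, H, E, D, A, M, B]
Visit K; enqueue L, J, F → queue [I, H, E, D, A, M, B, L, J, F]
Visit I → queue [H, E, D, A, M, B, L, J, F]
Visit H; enqueue G, C → queue [E, D, A, M, B, L, J, F, G, C]
Visit E → queue [D, A, M, B, L, J, F, G, C]
Visit D → queue [A, M, B, L, J, F, G, C]
Visit A → queue [M, B, L, J, F, G, C]
Visit M → queue [B, L, J, F, G, C]
Visit B → queue [L, J, F, G, C]
Visit L → queue [J, F, G, C]
Visit J → queue [F, G, C]
Visit F → queue [G, C]
Visit G → queue [C]
Visit C → queue []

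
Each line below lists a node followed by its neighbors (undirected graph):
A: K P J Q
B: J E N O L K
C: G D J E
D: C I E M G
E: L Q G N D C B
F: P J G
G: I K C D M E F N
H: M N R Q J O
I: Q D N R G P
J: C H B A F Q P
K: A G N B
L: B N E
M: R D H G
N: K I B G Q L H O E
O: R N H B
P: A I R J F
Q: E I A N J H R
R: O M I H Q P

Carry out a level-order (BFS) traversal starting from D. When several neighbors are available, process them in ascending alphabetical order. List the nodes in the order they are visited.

D -> C -> E -> G -> I -> M -> J -> B -> L -> N -> Q -> F -> K -> P -> R -> H -> A -> O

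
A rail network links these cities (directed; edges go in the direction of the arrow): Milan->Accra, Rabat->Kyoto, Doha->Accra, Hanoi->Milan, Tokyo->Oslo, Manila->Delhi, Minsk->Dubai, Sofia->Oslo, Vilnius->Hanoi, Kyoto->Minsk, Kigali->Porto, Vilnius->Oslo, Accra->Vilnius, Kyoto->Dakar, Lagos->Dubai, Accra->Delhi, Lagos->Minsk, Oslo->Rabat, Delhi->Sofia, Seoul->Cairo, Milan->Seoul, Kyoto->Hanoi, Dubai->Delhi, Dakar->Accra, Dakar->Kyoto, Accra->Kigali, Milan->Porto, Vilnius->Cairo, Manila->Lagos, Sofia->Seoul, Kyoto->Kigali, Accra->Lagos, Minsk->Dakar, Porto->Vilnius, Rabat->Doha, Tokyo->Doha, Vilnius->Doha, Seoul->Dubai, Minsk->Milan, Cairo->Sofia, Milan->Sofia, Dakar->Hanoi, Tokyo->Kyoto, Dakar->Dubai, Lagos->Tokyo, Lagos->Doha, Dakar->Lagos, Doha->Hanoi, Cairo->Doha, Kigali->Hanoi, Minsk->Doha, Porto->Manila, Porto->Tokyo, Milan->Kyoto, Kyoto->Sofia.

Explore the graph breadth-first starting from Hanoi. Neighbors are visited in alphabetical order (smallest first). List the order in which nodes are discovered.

Visit Hanoi; enqueue Milan → queue [Milan]
Visit Milan; enqueue Accra, Kyoto, Porto, Seoul, Sofia → queue [Accra, Kyoto, Porto, Seoul, Sofia]
Visit Accra; enqueue Delhi, Kigali, Lagos, Vilnius → queue [Kyoto, Porto, Seoul, Sofia, Delhi, Kigali, Lagos, Vilnius]
Visit Kyoto; enqueue Dakar, Minsk → queue [Porto, Seoul, Sofia, Delhi, Kigali, Lagos, Vilnius, Dakar, Minsk]
Visit Porto; enqueue Manila, Tokyo → queue [Seoul, Sofia, Delhi, Kigali, Lagos, Vilnius, Dakar, Minsk, Manila, Tokyo]
Visit Seoul; enqueue Cairo, Dubai → queue [Sofia, Delhi, Kigali, Lagos, Vilnius, Dakar, Minsk, Manila, Tokyo, Cairo, Dubai]
Visit Sofia; enqueue Oslo → queue [Delhi, Kigali, Lagos, Vilnius, Dakar, Minsk, Manila, Tokyo, Cairo, Dubai, Oslo]
Visit Delhi → queue [Kigali, Lagos, Vilnius, Dakar, Minsk, Manila, Tokyo, Cairo, Dubai, Oslo]
Visit Kigali → queue [Lagos, Vilnius, Dakar, Minsk, Manila, Tokyo, Cairo, Dubai, Oslo]
Visit Lagos; enqueue Doha → queue [Vilnius, Dakar, Minsk, Manila, Tokyo, Cairo, Dubai, Oslo, Doha]
Visit Vilnius → queue [Dakar, Minsk, Manila, Tokyo, Cairo, Dubai, Oslo, Doha]
Visit Dakar → queue [Minsk, Manila, Tokyo, Cairo, Dubai, Oslo, Doha]
Visit Minsk → queue [Manila, Tokyo, Cairo, Dubai, Oslo, Doha]
Visit Manila → queue [Tokyo, Cairo, Dubai, Oslo, Doha]
Visit Tokyo → queue [Cairo, Dubai, Oslo, Doha]
Visit Cairo → queue [Dubai, Oslo, Doha]
Visit Dubai → queue [Oslo, Doha]
Visit Oslo; enqueue Rabat → queue [Doha, Rabat]
Visit Doha → queue [Rabat]
Visit Rabat → queue []

Hanoi, Milan, Accra, Kyoto, Porto, Seoul, Sofia, Delhi, Kigali, Lagos, Vilnius, Dakar, Minsk, Manila, Tokyo, Cairo, Dubai, Oslo, Doha, Rabat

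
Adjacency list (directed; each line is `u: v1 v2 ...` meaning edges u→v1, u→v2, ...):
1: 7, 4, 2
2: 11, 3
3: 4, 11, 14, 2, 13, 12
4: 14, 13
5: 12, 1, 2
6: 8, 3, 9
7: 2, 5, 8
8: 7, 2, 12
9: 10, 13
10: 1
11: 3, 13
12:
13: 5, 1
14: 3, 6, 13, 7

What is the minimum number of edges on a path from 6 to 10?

2

Level 0: 6
Level 1: 3, 8, 9
Level 2: 2, 4, 7, 10, 11, 12, 13, 14
Level 3: 1, 5
10 first appears at level 2.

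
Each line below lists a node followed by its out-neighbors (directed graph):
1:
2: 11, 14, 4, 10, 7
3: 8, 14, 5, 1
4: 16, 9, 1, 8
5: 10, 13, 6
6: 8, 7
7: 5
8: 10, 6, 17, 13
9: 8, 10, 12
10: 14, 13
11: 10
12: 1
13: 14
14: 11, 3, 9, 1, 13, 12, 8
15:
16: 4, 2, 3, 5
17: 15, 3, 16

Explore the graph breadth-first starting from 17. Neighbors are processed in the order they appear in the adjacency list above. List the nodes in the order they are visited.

17 -> 15 -> 3 -> 16 -> 8 -> 14 -> 5 -> 1 -> 4 -> 2 -> 10 -> 6 -> 13 -> 11 -> 9 -> 12 -> 7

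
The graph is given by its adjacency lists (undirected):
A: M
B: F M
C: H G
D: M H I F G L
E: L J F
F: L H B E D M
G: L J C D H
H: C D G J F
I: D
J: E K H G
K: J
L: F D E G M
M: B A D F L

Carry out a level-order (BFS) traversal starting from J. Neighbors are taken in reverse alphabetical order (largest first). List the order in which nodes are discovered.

Visit J; enqueue K, H, G, E → queue [K, H, G, E]
Visit K → queue [H, G, E]
Visit H; enqueue F, D, C → queue [G, E, F, D, C]
Visit G; enqueue L → queue [E, F, D, C, L]
Visit E → queue [F, D, C, L]
Visit F; enqueue M, B → queue [D, C, L, M, B]
Visit D; enqueue I → queue [C, L, M, B, I]
Visit C → queue [L, M, B, I]
Visit L → queue [M, B, I]
Visit M; enqueue A → queue [B, I, A]
Visit B → queue [I, A]
Visit I → queue [A]
Visit A → queue []

J, K, H, G, E, F, D, C, L, M, B, I, A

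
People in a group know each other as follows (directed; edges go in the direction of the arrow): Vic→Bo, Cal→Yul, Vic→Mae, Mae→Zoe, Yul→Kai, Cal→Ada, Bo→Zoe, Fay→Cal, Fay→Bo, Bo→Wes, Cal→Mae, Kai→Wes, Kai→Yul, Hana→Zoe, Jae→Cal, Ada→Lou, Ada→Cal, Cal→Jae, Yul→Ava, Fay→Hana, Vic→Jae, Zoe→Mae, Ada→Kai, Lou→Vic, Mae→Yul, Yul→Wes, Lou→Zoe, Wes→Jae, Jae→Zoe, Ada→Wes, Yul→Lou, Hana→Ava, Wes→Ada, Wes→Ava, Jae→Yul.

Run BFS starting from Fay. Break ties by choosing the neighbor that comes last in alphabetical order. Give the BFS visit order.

Visit Fay; enqueue Hana, Cal, Bo → queue [Hana, Cal, Bo]
Visit Hana; enqueue Zoe, Ava → queue [Cal, Bo, Zoe, Ava]
Visit Cal; enqueue Yul, Mae, Jae, Ada → queue [Bo, Zoe, Ava, Yul, Mae, Jae, Ada]
Visit Bo; enqueue Wes → queue [Zoe, Ava, Yul, Mae, Jae, Ada, Wes]
Visit Zoe → queue [Ava, Yul, Mae, Jae, Ada, Wes]
Visit Ava → queue [Yul, Mae, Jae, Ada, Wes]
Visit Yul; enqueue Lou, Kai → queue [Mae, Jae, Ada, Wes, Lou, Kai]
Visit Mae → queue [Jae, Ada, Wes, Lou, Kai]
Visit Jae → queue [Ada, Wes, Lou, Kai]
Visit Ada → queue [Wes, Lou, Kai]
Visit Wes → queue [Lou, Kai]
Visit Lou; enqueue Vic → queue [Kai, Vic]
Visit Kai → queue [Vic]
Visit Vic → queue []

Fay, Hana, Cal, Bo, Zoe, Ava, Yul, Mae, Jae, Ada, Wes, Lou, Kai, Vic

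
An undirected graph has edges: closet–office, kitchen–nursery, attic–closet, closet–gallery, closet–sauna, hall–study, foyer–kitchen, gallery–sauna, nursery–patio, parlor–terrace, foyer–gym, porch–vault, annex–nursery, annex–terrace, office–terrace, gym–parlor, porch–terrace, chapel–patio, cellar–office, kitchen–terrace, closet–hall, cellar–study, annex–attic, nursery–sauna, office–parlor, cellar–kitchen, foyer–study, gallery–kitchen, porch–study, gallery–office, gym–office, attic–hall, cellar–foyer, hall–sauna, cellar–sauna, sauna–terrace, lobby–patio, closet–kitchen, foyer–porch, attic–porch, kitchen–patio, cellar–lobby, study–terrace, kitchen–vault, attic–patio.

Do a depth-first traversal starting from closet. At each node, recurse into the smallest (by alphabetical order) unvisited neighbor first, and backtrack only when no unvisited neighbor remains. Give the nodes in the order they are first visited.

closet, attic, annex, nursery, kitchen, cellar, foyer, gym, office, gallery, sauna, hall, study, porch, terrace, parlor, vault, lobby, patio, chapel

Visit closet
closet → attic
attic → annex
annex → nursery
nursery → kitchen
kitchen → cellar
cellar → foyer
foyer → gym
gym → office
office → gallery
gallery → sauna
sauna → hall
hall → study
study → porch
porch → terrace
terrace → parlor
porch → vault
cellar → lobby
lobby → patio
patio → chapel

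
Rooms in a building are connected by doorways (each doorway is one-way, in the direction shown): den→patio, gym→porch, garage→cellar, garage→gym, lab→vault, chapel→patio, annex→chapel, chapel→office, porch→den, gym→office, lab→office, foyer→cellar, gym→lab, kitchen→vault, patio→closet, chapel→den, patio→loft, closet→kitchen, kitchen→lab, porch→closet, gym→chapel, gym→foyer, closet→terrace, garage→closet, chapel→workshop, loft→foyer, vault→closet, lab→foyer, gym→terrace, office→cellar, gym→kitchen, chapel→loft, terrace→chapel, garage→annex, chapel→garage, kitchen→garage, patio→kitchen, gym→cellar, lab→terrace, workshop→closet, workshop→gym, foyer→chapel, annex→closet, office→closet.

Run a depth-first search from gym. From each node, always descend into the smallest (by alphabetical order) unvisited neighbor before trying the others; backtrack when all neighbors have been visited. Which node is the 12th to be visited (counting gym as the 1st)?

office

Visit gym
gym → cellar
gym → chapel
chapel → den
den → patio
patio → closet
closet → kitchen
kitchen → garage
garage → annex
kitchen → lab
lab → foyer
lab → office
lab → terrace
lab → vault
patio → loft
chapel → workshop
gym → porch

Visit order: gym, cellar, chapel, den, patio, closet, kitchen, garage, annex, lab, foyer, office, terrace, vault, loft, workshop, porch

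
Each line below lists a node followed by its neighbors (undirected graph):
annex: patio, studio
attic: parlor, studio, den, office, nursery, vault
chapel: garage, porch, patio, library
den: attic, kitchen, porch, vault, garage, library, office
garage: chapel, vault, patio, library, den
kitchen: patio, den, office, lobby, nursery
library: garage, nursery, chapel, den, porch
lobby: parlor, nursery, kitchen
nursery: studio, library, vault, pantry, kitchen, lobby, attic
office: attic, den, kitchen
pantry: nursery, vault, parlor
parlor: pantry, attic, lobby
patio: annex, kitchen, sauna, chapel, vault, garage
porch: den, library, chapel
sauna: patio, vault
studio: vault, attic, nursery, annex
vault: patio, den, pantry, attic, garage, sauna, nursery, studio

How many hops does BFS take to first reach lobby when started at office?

Level 0: office
Level 1: attic, den, kitchen
Level 2: garage, library, lobby, nursery, parlor, patio, porch, studio, vault
Level 3: annex, chapel, pantry, sauna
lobby first appears at level 2.

2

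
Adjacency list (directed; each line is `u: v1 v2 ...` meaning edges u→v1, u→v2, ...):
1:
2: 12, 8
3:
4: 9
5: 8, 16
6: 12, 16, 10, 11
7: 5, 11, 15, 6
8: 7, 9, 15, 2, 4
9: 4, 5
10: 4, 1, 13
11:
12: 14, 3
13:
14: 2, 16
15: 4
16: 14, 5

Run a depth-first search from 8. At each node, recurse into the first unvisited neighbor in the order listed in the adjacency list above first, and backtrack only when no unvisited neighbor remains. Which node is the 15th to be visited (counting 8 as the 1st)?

1

Visit 8
8 → 7
7 → 5
5 → 16
16 → 14
14 → 2
2 → 12
12 → 3
7 → 11
7 → 15
15 → 4
4 → 9
7 → 6
6 → 10
10 → 1
10 → 13

Visit order: 8, 7, 5, 16, 14, 2, 12, 3, 11, 15, 4, 9, 6, 10, 1, 13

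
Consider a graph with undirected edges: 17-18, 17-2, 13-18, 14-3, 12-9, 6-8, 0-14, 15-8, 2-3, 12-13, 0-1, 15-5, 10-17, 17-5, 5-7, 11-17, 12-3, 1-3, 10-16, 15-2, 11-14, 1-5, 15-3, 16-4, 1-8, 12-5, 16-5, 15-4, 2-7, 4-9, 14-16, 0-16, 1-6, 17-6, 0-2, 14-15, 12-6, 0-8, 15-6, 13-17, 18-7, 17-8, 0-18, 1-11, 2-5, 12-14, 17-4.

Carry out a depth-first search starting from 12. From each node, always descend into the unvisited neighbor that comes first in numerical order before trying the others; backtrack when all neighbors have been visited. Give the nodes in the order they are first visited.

12 → 3 → 1 → 0 → 2 → 5 → 7 → 18 → 13 → 17 → 4 → 9 → 15 → 6 → 8 → 14 → 11 → 16 → 10

Visit 12
12 → 3
3 → 1
1 → 0
0 → 2
2 → 5
5 → 7
7 → 18
18 → 13
13 → 17
17 → 4
4 → 9
4 → 15
15 → 6
6 → 8
15 → 14
14 → 11
14 → 16
16 → 10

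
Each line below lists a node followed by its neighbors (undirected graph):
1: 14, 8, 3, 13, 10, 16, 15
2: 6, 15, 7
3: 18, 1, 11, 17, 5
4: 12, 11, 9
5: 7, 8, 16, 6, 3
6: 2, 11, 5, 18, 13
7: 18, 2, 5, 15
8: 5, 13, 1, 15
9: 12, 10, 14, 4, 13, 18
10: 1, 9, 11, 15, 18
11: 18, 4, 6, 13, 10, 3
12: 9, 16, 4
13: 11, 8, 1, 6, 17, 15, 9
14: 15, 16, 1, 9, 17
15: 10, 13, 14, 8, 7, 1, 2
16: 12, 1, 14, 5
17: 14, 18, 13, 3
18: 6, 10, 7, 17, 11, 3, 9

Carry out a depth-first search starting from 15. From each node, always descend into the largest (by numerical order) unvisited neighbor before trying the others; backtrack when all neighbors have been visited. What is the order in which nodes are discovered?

15, 14, 17, 18, 11, 13, 9, 12, 16, 5, 8, 1, 10, 3, 7, 2, 6, 4

Visit 15
15 → 14
14 → 17
17 → 18
18 → 11
11 → 13
13 → 9
9 → 12
12 → 16
16 → 5
5 → 8
8 → 1
1 → 10
1 → 3
5 → 7
7 → 2
2 → 6
12 → 4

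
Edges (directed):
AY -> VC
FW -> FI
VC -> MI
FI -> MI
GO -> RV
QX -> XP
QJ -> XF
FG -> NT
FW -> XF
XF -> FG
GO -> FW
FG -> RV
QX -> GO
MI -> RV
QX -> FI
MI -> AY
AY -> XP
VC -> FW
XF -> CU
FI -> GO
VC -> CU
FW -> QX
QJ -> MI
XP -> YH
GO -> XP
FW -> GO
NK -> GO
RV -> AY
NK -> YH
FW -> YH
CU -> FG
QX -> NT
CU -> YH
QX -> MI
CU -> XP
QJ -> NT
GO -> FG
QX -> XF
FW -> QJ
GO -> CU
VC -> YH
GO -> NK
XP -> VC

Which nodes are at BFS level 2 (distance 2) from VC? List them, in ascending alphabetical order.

Level 0: VC
Level 1: CU, FW, MI, YH
Level 2: AY, FG, FI, GO, QJ, QX, RV, XF, XP
Level 3: NK, NT

AY, FG, FI, GO, QJ, QX, RV, XF, XP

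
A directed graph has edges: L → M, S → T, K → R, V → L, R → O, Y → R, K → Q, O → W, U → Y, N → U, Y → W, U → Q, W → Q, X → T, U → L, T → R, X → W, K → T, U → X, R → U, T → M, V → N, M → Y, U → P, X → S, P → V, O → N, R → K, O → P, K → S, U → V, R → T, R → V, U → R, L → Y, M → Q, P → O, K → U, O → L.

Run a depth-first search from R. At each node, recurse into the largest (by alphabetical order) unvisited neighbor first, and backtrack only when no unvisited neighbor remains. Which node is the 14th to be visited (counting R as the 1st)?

L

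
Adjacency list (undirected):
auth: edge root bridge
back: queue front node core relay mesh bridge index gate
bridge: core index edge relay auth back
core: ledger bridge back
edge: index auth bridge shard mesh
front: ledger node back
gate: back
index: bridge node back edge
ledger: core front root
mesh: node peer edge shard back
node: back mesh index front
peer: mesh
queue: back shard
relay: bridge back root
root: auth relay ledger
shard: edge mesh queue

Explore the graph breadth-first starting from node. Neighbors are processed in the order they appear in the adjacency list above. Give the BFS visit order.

Visit node; enqueue back, mesh, index, front → queue [back, mesh, index, front]
Visit back; enqueue queue, core, relay, bridge, gate → queue [mesh, index, front, queue, core, relay, bridge, gate]
Visit mesh; enqueue peer, edge, shard → queue [index, front, queue, core, relay, bridge, gate, peer, edge, shard]
Visit index → queue [front, queue, core, relay, bridge, gate, peer, edge, shard]
Visit front; enqueue ledger → queue [queue, core, relay, bridge, gate, peer, edge, shard, ledger]
Visit queue → queue [core, relay, bridge, gate, peer, edge, shard, ledger]
Visit core → queue [relay, bridge, gate, peer, edge, shard, ledger]
Visit relay; enqueue root → queue [bridge, gate, peer, edge, shard, ledger, root]
Visit bridge; enqueue auth → queue [gate, peer, edge, shard, ledger, root, auth]
Visit gate → queue [peer, edge, shard, ledger, root, auth]
Visit peer → queue [edge, shard, ledger, root, auth]
Visit edge → queue [shard, ledger, root, auth]
Visit shard → queue [ledger, root, auth]
Visit ledger → queue [root, auth]
Visit root → queue [auth]
Visit auth → queue []

node back mesh index front queue core relay bridge gate peer edge shard ledger root auth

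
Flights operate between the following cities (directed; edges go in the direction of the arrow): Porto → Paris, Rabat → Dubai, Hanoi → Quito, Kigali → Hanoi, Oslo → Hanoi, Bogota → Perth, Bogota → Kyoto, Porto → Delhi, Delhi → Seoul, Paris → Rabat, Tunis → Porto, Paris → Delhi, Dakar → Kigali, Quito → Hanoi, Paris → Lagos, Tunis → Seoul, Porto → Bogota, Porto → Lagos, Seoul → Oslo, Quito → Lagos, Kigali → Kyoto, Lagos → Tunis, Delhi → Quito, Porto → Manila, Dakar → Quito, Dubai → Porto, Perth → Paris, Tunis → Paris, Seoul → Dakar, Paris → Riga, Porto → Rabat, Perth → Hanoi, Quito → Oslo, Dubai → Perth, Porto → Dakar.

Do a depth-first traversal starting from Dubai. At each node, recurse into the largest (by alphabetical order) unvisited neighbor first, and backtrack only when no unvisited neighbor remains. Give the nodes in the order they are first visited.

Visit Dubai
Dubai → Porto
Porto → Rabat
Porto → Paris
Paris → Riga
Paris → Lagos
Lagos → Tunis
Tunis → Seoul
Seoul → Oslo
Oslo → Hanoi
Hanoi → Quito
Seoul → Dakar
Dakar → Kigali
Kigali → Kyoto
Paris → Delhi
Porto → Manila
Porto → Bogota
Bogota → Perth

Dubai Porto Rabat Paris Riga Lagos Tunis Seoul Oslo Hanoi Quito Dakar Kigali Kyoto Delhi Manila Bogota Perth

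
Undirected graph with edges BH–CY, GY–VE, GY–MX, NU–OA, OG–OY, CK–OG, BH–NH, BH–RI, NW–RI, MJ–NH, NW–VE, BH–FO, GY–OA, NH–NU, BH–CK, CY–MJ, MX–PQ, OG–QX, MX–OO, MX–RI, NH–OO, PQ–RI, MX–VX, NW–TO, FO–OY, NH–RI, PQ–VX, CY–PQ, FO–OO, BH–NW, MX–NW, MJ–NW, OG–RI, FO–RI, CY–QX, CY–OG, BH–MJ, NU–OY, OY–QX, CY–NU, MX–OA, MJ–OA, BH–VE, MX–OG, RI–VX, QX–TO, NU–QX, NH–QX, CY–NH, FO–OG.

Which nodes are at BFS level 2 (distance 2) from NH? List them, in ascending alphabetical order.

CK, FO, MX, NW, OA, OG, OY, PQ, TO, VE, VX

Level 0: NH
Level 1: BH, CY, MJ, NU, OO, QX, RI
Level 2: CK, FO, MX, NW, OA, OG, OY, PQ, TO, VE, VX
Level 3: GY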